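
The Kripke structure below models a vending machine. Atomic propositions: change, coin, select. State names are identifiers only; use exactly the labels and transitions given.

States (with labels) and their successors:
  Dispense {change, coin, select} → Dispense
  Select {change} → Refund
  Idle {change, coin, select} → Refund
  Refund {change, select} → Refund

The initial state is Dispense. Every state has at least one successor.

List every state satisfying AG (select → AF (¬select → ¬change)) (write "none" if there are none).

States satisfying select → AF (¬select → ¬change): {Dispense, Select, Idle, Refund}.
States satisfying AG (select → AF (¬select → ¬change)): {Dispense, Select, Idle, Refund}.

{Dispense, Select, Idle, Refund}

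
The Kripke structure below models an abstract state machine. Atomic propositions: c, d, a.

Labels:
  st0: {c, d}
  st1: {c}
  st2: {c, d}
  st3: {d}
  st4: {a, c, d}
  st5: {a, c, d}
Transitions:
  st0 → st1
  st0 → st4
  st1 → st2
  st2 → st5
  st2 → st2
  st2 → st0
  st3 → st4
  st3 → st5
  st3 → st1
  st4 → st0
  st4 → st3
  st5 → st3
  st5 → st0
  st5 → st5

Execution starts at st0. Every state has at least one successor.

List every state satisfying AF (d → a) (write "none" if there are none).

{st0, st1, st3, st4, st5}

States satisfying d → a: {st1, st4, st5}.
States satisfying AF (d → a): {st0, st1, st3, st4, st5}.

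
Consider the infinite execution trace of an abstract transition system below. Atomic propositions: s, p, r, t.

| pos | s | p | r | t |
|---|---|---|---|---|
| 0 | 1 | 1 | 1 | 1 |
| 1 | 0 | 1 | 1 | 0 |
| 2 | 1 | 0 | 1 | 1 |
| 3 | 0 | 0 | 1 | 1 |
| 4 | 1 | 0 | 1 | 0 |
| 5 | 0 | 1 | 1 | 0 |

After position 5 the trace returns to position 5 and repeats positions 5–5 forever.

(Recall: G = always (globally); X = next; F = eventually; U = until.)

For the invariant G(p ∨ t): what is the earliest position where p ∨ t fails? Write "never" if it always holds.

Check p ∨ t at each position in order: 0 ✓, 1 ✓, 2 ✓, 3 ✓.
At position 4 the labels are {r, s}, so p ∨ t is false there. This is the first violation.

4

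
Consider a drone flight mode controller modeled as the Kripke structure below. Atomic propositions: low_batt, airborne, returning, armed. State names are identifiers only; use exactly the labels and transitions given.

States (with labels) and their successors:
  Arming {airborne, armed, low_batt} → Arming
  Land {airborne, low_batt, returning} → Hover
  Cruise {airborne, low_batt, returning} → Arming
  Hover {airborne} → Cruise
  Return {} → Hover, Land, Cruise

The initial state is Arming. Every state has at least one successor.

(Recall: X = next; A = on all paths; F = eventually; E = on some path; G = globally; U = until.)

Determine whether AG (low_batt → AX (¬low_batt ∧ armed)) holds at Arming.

Does not hold

States satisfying low_batt → AX (¬low_batt ∧ armed): {Hover, Return}.
States satisfying AG (low_batt → AX (¬low_batt ∧ armed)): ∅.
Arming is reachable from Arming and violates low_batt → AX (¬low_batt ∧ armed), so AG fails at Arming.
Arming ∉ Sat(AG (low_batt → AX (¬low_batt ∧ armed))).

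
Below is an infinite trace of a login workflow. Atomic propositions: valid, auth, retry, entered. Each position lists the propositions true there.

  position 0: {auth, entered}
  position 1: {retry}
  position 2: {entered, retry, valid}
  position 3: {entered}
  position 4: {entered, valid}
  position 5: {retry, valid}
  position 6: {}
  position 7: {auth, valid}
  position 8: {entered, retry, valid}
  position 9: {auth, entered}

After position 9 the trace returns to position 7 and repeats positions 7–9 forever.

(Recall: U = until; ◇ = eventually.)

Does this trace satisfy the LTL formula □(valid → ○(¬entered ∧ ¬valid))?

No

valid → ○(¬entered ∧ ¬valid) must hold at every position from 0 onward. It fails at position 2, so □(valid → ○(¬entered ∧ ¬valid)) is false.
Positions where valid holds: 2, 4, 5, 7, 8.
Check ○(¬entered ∧ ¬valid) at each: 2→fails, 4→fails, 5→ok, 7→fails, 8→fails.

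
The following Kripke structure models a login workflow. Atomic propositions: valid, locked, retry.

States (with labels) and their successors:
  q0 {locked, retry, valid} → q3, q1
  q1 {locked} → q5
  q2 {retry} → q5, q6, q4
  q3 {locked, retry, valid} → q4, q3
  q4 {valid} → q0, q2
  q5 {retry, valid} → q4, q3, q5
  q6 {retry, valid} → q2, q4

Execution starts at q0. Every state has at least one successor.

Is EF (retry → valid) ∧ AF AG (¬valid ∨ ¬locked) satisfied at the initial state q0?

No

States satisfying retry → valid: {q0, q1, q3, q4, q5, q6}.
States satisfying EF (retry → valid): {q0, q1, q2, q3, q4, q5, q6}.
States satisfying AG (¬valid ∨ ¬locked): ∅.
States satisfying AF AG (¬valid ∨ ¬locked): ∅.
States satisfying EF (retry → valid) ∧ AF AG (¬valid ∨ ¬locked): ∅.
q0 ∉ Sat(EF (retry → valid) ∧ AF AG (¬valid ∨ ¬locked)).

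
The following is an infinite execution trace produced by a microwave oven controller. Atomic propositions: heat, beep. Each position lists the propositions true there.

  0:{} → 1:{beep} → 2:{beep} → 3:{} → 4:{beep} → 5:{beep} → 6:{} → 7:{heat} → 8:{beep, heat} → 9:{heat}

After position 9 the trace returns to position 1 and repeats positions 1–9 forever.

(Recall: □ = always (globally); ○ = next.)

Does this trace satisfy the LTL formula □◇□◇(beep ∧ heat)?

◇□◇(beep ∧ heat) holds at every position 0..9, and those are all positions ever visited, so □◇□◇(beep ∧ heat) holds.

Satisfied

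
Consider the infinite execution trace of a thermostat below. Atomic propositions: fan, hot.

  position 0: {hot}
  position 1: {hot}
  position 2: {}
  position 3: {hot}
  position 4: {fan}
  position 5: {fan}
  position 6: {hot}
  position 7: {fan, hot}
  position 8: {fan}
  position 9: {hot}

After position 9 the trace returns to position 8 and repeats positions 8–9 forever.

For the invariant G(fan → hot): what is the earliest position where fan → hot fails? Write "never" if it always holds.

Check fan → hot at each position in order: 0 ✓, 1 ✓, 2 ✓, 3 ✓.
At position 4 the labels are {fan}, so fan → hot is false there. This is the first violation.

4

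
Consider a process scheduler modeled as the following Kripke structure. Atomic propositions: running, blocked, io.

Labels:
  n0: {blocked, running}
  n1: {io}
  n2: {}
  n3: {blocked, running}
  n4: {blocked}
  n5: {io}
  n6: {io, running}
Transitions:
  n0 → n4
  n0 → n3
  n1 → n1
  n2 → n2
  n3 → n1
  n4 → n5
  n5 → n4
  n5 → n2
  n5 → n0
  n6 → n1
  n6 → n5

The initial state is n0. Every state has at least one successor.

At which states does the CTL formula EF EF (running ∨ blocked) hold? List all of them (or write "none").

{n0, n3, n4, n5, n6}

States satisfying EF (running ∨ blocked): {n0, n3, n4, n5, n6}.
States satisfying EF EF (running ∨ blocked): {n0, n3, n4, n5, n6}.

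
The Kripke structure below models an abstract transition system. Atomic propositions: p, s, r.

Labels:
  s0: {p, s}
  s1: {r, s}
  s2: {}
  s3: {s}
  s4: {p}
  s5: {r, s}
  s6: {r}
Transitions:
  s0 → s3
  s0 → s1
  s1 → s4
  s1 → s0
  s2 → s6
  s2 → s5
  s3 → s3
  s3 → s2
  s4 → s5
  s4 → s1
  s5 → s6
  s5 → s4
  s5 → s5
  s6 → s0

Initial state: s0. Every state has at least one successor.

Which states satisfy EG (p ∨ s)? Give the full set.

{s0, s1, s3, s4, s5}

States satisfying p ∨ s: {s0, s1, s3, s4, s5}.
States satisfying EG (p ∨ s): {s0, s1, s3, s4, s5}.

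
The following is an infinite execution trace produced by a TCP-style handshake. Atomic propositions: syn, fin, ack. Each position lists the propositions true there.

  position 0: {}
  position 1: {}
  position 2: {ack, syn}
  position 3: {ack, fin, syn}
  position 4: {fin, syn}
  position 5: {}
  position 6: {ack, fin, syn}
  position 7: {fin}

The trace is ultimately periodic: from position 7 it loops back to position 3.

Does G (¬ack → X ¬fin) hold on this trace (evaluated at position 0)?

¬ack → X ¬fin must hold at every position from 0 onward. It fails at position 5, so G (¬ack → X ¬fin) is false.
Positions where ¬ack holds: 0, 1, 4, 5, 7.
Check X ¬fin at each: 0→ok, 1→ok, 4→ok, 5→fails, 7→fails.

No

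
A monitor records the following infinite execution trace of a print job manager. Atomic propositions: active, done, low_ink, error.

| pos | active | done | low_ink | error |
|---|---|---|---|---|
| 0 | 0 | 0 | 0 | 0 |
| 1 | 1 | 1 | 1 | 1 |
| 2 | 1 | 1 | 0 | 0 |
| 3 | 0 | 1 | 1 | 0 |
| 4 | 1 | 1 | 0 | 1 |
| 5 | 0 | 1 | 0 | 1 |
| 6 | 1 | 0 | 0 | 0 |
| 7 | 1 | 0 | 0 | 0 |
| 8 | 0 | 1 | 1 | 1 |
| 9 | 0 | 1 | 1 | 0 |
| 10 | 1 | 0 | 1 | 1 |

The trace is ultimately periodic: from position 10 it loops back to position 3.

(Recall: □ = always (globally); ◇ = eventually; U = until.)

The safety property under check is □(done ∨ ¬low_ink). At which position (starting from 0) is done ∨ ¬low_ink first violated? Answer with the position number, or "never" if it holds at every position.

10

Check done ∨ ¬low_ink at each position in order: 0 ✓, 1 ✓, 2 ✓, 3 ✓, 4 ✓, 5 ✓, 6 ✓, 7 ✓, 8 ✓, 9 ✓.
At position 10 the labels are {active, error, low_ink}, so done ∨ ¬low_ink is false there. This is the first violation.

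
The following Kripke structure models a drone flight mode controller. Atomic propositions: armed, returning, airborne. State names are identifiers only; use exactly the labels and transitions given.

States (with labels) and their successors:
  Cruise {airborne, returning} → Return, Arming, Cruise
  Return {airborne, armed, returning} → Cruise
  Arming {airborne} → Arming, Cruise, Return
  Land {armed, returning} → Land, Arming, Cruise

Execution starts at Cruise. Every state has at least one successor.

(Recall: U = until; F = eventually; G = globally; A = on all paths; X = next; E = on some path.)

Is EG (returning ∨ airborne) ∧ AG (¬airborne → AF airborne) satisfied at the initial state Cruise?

States satisfying returning ∨ airborne: {Cruise, Return, Arming, Land}.
States satisfying EG (returning ∨ airborne): {Cruise, Return, Arming, Land}.
States satisfying ¬airborne → AF airborne: {Cruise, Return, Arming}.
States satisfying AG (¬airborne → AF airborne): {Cruise, Return, Arming}.
States satisfying EG (returning ∨ airborne) ∧ AG (¬airborne → AF airborne): {Cruise, Return, Arming}.
Cruise ∈ Sat(EG (returning ∨ airborne) ∧ AG (¬airborne → AF airborne)).

Yes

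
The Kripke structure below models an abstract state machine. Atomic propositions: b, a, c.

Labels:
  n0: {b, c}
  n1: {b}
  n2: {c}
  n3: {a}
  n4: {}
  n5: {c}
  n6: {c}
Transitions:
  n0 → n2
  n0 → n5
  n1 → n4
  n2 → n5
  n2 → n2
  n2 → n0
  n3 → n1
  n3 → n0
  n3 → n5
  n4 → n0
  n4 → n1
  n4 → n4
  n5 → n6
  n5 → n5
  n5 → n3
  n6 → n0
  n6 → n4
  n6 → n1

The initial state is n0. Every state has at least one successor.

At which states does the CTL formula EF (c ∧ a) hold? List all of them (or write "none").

none

States satisfying c ∧ a: ∅.
States satisfying EF (c ∧ a): ∅.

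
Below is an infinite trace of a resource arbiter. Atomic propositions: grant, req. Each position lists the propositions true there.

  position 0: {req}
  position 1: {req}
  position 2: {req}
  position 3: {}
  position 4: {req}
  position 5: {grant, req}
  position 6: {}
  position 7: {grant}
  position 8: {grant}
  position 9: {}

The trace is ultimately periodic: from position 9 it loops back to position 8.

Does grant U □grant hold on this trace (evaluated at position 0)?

Walking from position 0: at position 0, □grant has not yet held and grant fails, so grant U □grant is false.

Violated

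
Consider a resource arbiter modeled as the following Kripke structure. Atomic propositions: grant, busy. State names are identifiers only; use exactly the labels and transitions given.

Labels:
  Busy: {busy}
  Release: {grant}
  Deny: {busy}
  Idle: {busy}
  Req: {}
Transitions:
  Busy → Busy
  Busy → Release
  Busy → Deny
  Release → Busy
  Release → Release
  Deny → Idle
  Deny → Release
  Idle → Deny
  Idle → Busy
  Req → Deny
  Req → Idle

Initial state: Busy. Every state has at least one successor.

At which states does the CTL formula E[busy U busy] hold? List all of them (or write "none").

{Busy, Deny, Idle}

States satisfying busy: {Busy, Deny, Idle}.
States satisfying E[busy U busy]: {Busy, Deny, Idle}.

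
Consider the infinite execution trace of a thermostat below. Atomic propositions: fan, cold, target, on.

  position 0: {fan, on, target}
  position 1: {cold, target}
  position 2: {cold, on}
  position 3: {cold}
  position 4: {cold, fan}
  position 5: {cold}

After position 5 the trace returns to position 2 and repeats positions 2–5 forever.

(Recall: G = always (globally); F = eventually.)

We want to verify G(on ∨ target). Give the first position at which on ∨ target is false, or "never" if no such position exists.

3

Check on ∨ target at each position in order: 0 ✓, 1 ✓, 2 ✓.
At position 3 the labels are {cold}, so on ∨ target is false there. This is the first violation.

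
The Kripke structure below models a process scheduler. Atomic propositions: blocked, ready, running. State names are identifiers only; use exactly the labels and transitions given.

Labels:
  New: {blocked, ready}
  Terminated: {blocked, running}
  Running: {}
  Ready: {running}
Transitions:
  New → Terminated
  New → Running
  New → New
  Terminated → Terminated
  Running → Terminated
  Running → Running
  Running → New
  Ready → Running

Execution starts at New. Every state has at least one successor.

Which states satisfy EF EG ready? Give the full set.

States satisfying EG ready: {New}.
States satisfying EF EG ready: {New, Running, Ready}.

{New, Running, Ready}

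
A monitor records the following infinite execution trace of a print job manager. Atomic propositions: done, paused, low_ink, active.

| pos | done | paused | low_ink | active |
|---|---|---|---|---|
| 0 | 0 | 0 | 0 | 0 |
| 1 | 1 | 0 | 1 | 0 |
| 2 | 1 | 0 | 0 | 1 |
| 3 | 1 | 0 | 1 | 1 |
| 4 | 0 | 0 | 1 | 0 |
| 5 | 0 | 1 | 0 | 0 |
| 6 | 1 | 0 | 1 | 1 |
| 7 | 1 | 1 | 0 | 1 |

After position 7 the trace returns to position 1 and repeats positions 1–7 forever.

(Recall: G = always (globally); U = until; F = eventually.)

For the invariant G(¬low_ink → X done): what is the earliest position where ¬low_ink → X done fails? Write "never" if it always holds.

¬low_ink → X done holds at every position 0..7, and those are all the positions the trace ever visits, so the invariant G(¬low_ink → X done) is never violated.

never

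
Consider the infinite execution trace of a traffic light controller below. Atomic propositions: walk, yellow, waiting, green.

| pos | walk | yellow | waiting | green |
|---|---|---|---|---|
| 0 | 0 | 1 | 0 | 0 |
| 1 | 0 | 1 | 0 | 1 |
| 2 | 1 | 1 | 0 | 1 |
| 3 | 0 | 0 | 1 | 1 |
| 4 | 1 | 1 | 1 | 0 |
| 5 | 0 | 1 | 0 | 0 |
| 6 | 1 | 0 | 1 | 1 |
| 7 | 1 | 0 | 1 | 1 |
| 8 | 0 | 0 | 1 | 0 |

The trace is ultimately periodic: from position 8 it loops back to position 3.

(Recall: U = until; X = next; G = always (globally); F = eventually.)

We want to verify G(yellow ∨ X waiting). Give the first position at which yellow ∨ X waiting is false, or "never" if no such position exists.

never

yellow ∨ X waiting holds at every position 0..8, and those are all the positions the trace ever visits, so the invariant G(yellow ∨ X waiting) is never violated.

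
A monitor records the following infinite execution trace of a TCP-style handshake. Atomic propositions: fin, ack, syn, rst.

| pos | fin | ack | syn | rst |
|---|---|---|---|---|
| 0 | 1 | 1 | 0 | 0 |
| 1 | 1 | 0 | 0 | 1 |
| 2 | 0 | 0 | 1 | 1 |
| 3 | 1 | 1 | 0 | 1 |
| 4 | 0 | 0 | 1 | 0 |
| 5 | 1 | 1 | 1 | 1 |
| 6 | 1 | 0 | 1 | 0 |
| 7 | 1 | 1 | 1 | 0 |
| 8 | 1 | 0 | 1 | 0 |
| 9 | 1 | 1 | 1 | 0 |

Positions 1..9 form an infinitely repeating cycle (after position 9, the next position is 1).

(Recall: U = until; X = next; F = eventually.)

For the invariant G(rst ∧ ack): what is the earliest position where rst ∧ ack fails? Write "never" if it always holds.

0

At position 0 the labels are {ack, fin}, so rst ∧ ack is false there. This is the first violation.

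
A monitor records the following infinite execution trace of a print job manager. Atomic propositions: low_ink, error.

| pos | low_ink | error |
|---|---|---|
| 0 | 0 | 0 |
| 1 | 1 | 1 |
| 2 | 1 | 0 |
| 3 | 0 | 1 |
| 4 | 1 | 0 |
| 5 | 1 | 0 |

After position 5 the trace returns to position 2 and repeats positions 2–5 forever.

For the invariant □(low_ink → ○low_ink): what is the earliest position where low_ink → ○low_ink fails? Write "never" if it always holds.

Check low_ink → ○low_ink at each position in order: 0 ✓, 1 ✓.
At position 2 the labels are {low_ink} and the next position 3 has {error}, so low_ink → ○low_ink is false there. This is the first violation.

2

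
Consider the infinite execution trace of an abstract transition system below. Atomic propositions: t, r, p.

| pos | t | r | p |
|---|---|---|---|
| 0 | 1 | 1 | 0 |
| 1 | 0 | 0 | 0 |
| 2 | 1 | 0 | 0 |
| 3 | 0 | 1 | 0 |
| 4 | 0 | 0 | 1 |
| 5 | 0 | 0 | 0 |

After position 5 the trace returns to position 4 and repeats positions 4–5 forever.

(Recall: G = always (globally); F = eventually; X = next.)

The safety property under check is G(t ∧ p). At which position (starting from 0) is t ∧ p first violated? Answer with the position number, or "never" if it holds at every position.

At position 0 the labels are {r, t}, so t ∧ p is false there. This is the first violation.

0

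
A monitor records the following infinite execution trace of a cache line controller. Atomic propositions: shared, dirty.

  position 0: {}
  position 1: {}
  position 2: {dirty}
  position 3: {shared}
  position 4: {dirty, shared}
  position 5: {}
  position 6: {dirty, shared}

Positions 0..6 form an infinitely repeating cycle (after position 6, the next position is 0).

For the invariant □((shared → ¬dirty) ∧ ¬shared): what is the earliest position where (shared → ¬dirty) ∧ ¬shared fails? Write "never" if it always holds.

3

Check (shared → ¬dirty) ∧ ¬shared at each position in order: 0 ✓, 1 ✓, 2 ✓.
At position 3 the labels are {shared}, so (shared → ¬dirty) ∧ ¬shared is false there. This is the first violation.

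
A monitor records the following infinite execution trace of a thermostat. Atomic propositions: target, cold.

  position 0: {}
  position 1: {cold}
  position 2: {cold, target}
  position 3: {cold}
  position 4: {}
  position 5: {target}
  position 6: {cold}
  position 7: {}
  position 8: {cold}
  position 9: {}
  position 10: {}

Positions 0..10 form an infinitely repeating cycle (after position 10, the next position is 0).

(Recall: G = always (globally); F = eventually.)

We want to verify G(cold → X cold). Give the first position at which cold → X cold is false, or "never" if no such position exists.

Check cold → X cold at each position in order: 0 ✓, 1 ✓, 2 ✓.
At position 3 the labels are {cold} and the next position 4 has {}, so cold → X cold is false there. This is the first violation.

3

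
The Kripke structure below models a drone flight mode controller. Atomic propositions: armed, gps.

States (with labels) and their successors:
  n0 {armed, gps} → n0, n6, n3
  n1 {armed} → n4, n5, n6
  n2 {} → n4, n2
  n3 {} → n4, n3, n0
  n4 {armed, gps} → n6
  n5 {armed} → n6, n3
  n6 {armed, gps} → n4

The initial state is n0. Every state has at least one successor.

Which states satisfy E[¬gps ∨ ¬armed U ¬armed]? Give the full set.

{n1, n2, n3, n5}

States satisfying ¬gps ∨ ¬armed: {n1, n2, n3, n5}.
States satisfying ¬armed: {n2, n3}.
States satisfying E[¬gps ∨ ¬armed U ¬armed]: {n1, n2, n3, n5}.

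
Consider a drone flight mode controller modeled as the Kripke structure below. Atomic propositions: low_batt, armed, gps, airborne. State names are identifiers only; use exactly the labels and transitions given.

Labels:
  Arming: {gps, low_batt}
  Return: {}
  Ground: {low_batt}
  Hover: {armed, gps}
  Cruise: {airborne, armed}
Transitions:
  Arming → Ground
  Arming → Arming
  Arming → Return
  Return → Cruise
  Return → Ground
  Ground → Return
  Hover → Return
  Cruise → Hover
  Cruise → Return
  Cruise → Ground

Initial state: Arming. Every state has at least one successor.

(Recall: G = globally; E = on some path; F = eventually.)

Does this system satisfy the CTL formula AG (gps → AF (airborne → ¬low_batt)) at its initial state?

Satisfied

States satisfying gps → AF (airborne → ¬low_batt): {Arming, Return, Ground, Hover, Cruise}.
States satisfying AG (gps → AF (airborne → ¬low_batt)): {Arming, Return, Ground, Hover, Cruise}.
Every state reachable from Arming satisfies gps → AF (airborne → ¬low_batt).
Arming ∈ Sat(AG (gps → AF (airborne → ¬low_batt))).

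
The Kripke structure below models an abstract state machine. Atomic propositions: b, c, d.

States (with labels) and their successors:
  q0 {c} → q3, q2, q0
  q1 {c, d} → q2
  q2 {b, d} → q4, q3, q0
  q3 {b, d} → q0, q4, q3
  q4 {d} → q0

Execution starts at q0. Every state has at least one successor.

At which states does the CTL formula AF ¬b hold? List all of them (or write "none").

States satisfying ¬b: {q0, q1, q4}.
States satisfying AF ¬b: {q0, q1, q4}.

{q0, q1, q4}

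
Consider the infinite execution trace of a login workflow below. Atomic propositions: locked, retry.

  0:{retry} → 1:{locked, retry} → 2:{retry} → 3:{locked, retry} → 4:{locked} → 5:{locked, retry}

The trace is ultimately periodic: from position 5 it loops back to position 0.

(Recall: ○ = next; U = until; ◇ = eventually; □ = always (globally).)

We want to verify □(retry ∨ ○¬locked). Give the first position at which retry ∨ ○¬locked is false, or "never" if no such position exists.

4

Check retry ∨ ○¬locked at each position in order: 0 ✓, 1 ✓, 2 ✓, 3 ✓.
At position 4 the labels are {locked} and the next position 5 has {locked, retry}, so retry ∨ ○¬locked is false there. This is the first violation.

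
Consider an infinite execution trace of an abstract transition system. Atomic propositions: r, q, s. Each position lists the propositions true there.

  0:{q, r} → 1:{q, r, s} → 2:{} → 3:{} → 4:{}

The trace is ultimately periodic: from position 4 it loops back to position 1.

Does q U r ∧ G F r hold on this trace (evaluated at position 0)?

Holds

Walking from position 0: r first holds at position 0, and q holds at every earlier position along the way, so q U r holds.
F r holds at every position 0..4, and those are all positions ever visited, so G F r holds.
At position 0: q U r is true; G F r is true; so q U r ∧ G F r is true.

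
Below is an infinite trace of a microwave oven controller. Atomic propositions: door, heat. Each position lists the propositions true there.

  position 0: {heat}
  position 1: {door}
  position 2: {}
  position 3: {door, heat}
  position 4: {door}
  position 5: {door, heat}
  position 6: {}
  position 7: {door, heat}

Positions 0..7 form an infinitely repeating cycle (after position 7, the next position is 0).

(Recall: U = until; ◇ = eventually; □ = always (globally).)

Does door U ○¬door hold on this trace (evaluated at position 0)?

Walking from position 0: at position 0, ○¬door has not yet held and door fails, so door U ○¬door is false.

No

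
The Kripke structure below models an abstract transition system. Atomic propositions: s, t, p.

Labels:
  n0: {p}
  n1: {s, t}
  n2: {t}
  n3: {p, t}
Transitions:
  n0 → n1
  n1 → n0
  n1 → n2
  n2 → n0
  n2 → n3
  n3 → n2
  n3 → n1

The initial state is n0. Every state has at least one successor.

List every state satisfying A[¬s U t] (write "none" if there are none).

{n0, n1, n2, n3}

States satisfying ¬s: {n0, n2, n3}.
States satisfying t: {n1, n2, n3}.
States satisfying A[¬s U t]: {n0, n1, n2, n3}.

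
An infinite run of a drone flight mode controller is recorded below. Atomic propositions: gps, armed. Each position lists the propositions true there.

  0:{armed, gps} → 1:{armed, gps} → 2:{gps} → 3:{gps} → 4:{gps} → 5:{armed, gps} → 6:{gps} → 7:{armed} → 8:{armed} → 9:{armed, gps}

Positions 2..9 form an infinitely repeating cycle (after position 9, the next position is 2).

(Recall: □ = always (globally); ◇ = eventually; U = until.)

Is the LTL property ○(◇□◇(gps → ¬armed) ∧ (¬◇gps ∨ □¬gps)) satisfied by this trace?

No

The position after 0 is 1; ◇□◇(gps → ¬armed) ∧ (¬◇gps ∨ □¬gps) is false there.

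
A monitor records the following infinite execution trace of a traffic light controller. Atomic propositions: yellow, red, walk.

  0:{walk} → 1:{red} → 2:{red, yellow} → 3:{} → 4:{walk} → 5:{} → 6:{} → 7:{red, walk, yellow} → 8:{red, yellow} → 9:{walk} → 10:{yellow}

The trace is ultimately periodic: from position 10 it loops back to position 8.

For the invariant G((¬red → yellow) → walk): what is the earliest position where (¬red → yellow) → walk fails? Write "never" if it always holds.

1

Check (¬red → yellow) → walk at each position in order: 0 ✓.
At position 1 the labels are {red}, so (¬red → yellow) → walk is false there. This is the first violation.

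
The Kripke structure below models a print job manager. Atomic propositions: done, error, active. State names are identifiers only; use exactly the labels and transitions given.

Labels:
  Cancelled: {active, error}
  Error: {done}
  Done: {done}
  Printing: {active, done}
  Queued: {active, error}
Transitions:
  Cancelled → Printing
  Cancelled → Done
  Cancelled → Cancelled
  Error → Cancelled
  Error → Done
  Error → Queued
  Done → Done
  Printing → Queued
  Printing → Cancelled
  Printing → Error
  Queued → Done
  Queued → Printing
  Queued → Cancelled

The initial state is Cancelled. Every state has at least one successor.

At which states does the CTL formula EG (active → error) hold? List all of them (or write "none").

{Cancelled, Error, Done, Queued}

States satisfying active → error: {Cancelled, Error, Done, Queued}.
States satisfying EG (active → error): {Cancelled, Error, Done, Queued}.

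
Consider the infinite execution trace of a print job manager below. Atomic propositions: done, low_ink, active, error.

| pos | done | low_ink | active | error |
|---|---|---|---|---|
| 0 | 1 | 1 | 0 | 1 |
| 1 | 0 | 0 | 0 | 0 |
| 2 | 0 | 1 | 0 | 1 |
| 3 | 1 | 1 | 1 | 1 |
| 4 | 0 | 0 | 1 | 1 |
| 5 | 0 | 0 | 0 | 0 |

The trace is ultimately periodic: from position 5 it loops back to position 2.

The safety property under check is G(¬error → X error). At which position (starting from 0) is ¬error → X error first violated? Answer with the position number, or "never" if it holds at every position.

¬error → X error holds at every position 0..5, and those are all the positions the trace ever visits, so the invariant G(¬error → X error) is never violated.

never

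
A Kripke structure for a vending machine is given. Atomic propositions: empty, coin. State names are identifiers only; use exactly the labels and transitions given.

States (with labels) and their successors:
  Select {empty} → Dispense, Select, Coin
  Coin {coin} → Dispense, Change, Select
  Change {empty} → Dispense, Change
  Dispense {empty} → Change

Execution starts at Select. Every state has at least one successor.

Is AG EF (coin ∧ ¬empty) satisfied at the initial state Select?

States satisfying EF (coin ∧ ¬empty): {Select, Coin}.
States satisfying AG EF (coin ∧ ¬empty): ∅.
Change is reachable from Select and violates EF (coin ∧ ¬empty), so AG fails at Select.
Select ∉ Sat(AG EF (coin ∧ ¬empty)).

No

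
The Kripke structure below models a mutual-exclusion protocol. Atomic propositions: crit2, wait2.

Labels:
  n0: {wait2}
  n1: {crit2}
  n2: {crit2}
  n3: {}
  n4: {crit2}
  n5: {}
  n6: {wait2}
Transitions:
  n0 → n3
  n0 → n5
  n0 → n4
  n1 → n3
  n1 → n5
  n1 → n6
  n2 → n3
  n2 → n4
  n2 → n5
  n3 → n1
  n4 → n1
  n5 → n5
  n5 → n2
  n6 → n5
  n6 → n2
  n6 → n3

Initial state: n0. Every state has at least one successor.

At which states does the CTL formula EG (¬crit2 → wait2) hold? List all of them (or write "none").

{n0, n1, n2, n4, n6}

States satisfying ¬crit2 → wait2: {n0, n1, n2, n4, n6}.
States satisfying EG (¬crit2 → wait2): {n0, n1, n2, n4, n6}.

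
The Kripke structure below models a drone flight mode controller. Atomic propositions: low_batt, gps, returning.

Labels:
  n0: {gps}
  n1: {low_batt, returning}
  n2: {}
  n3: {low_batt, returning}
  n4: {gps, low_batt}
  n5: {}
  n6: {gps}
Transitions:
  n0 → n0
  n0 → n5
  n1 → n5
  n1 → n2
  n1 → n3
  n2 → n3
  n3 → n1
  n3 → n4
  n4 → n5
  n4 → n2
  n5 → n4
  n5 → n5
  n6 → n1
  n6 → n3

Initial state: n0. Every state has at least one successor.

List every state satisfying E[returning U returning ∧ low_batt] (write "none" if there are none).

States satisfying returning: {n1, n3}.
States satisfying returning ∧ low_batt: {n1, n3}.
States satisfying E[returning U returning ∧ low_batt]: {n1, n3}.

{n1, n3}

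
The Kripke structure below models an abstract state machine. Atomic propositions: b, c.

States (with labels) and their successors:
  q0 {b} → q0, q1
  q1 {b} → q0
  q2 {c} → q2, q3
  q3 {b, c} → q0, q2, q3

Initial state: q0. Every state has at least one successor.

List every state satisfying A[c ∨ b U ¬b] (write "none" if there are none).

States satisfying c ∨ b: {q0, q1, q2, q3}.
States satisfying ¬b: {q2}.
States satisfying A[c ∨ b U ¬b]: {q2}.

{q2}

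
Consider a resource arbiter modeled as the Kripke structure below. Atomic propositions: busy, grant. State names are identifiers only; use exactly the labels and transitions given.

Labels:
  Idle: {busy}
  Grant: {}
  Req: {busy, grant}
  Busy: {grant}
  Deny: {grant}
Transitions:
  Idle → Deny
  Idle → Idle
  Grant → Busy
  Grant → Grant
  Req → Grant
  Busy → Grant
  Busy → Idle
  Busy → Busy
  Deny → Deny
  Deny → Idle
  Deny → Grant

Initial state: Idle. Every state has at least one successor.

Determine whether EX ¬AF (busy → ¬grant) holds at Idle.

States satisfying ¬AF (busy → ¬grant): ∅.
States satisfying EX ¬AF (busy → ¬grant): ∅.
No suitable path/successor from Idle witnesses the formula.
Idle ∉ Sat(EX ¬AF (busy → ¬grant)).

Violated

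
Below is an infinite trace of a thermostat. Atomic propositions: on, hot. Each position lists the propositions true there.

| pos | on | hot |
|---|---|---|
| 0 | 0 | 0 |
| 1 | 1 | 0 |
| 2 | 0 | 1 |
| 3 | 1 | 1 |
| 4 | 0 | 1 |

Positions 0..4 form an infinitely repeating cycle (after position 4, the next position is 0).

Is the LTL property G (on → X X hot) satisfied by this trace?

Violated

on → X X hot must hold at every position from 0 onward. It fails at position 3, so G (on → X X hot) is false.
Positions where on holds: 1, 3.
Check X X hot at each: 1→ok, 3→fails.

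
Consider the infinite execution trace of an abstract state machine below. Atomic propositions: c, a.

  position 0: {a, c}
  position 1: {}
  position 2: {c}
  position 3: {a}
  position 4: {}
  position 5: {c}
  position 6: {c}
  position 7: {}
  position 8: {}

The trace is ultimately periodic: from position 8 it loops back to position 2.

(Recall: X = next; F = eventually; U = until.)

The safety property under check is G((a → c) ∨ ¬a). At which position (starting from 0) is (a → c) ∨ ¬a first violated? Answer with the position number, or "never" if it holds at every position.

Check (a → c) ∨ ¬a at each position in order: 0 ✓, 1 ✓, 2 ✓.
At position 3 the labels are {a}, so (a → c) ∨ ¬a is false there. This is the first violation.

3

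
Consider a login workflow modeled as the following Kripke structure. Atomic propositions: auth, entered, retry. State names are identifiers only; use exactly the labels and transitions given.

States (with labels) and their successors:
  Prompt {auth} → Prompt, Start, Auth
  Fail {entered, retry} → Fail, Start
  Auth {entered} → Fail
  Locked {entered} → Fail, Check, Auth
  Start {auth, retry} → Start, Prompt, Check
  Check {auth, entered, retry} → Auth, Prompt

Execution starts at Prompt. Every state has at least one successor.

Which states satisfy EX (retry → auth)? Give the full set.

{Prompt, Fail, Locked, Start, Check}

States satisfying retry → auth: {Prompt, Auth, Locked, Start, Check}.
States satisfying EX (retry → auth): {Prompt, Fail, Locked, Start, Check}.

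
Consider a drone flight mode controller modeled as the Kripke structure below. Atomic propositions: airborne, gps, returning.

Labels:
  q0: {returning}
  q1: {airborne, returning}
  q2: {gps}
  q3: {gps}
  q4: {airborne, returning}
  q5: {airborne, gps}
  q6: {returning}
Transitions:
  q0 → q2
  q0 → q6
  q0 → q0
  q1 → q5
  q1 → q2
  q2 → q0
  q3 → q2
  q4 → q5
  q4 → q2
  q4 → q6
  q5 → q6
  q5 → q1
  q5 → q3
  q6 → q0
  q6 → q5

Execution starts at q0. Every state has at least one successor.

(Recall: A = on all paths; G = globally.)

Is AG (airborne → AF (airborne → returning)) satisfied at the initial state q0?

States satisfying airborne → AF (airborne → returning): {q0, q1, q2, q3, q4, q5, q6}.
States satisfying AG (airborne → AF (airborne → returning)): {q0, q1, q2, q3, q4, q5, q6}.
Every state reachable from q0 satisfies airborne → AF (airborne → returning).
q0 ∈ Sat(AG (airborne → AF (airborne → returning))).

Holds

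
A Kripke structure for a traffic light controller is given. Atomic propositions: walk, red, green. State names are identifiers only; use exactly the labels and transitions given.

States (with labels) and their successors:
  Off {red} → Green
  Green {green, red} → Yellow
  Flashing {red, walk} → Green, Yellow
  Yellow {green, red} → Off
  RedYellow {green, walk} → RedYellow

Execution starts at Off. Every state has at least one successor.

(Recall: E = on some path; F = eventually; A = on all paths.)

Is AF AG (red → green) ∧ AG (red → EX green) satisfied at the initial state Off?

No

States satisfying AG (red → green): {RedYellow}.
States satisfying AF AG (red → green): {RedYellow}.
States satisfying red → EX green: {Off, Green, Flashing, RedYellow}.
States satisfying AG (red → EX green): {RedYellow}.
States satisfying AF AG (red → green) ∧ AG (red → EX green): {RedYellow}.
Off ∉ Sat(AF AG (red → green) ∧ AG (red → EX green)).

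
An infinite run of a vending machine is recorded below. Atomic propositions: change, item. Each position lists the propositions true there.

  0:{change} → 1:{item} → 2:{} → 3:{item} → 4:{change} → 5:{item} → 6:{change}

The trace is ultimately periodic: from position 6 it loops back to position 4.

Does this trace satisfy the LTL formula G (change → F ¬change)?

Holds

change → F ¬change holds at every position 0..6, and those are all positions ever visited, so G (change → F ¬change) holds.
Positions where change holds: 0, 4, 6.
Check F ¬change at each: 0→ok, 4→ok, 6→ok.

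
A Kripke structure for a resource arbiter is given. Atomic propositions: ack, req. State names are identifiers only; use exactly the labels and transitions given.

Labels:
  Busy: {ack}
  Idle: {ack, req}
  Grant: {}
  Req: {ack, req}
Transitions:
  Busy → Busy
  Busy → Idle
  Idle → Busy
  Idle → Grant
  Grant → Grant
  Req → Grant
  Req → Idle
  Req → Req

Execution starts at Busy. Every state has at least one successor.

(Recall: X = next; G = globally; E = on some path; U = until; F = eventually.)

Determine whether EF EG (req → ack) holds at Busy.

Holds

States satisfying EG (req → ack): {Busy, Idle, Grant, Req}.
States satisfying EF EG (req → ack): {Busy, Idle, Grant, Req}.
Some path from Busy reaches a state where EG (req → ack) holds.
Busy ∈ Sat(EF EG (req → ack)).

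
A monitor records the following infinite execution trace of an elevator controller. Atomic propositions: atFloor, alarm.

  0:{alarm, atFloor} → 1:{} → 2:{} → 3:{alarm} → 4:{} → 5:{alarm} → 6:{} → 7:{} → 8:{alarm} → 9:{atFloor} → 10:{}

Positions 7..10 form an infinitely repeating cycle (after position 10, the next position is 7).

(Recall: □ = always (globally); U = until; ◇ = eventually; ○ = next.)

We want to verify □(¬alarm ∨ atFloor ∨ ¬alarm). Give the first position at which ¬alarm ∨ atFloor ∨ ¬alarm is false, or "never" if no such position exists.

Check ¬alarm ∨ atFloor ∨ ¬alarm at each position in order: 0 ✓, 1 ✓, 2 ✓.
At position 3 the labels are {alarm}, so ¬alarm ∨ atFloor ∨ ¬alarm is false there. This is the first violation.

3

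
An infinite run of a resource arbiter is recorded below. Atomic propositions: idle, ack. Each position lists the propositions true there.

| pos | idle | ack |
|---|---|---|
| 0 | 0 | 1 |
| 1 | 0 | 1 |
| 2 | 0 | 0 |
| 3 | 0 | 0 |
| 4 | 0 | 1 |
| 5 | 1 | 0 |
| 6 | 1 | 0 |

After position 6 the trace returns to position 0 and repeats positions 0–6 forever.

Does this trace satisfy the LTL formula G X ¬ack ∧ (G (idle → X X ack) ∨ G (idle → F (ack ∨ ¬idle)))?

Violated

X ¬ack must hold at every position from 0 onward. It fails at position 0, so G X ¬ack is false.
At position 0: G X ¬ack is false; G (idle → X X ack) ∨ G (idle → F (ack ∨ ¬idle)) is true; so G X ¬ack ∧ (G (idle → X X ack) ∨ G (idle → F (ack ∨ ¬idle))) is false.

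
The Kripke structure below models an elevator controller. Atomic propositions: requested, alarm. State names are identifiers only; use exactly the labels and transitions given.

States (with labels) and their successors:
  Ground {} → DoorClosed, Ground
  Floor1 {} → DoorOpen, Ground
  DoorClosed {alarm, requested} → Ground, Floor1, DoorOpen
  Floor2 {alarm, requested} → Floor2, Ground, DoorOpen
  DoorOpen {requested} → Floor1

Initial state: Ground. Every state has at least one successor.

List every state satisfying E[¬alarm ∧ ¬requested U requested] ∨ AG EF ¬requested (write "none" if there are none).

{Ground, Floor1, DoorClosed, Floor2, DoorOpen}

States satisfying ¬alarm ∧ ¬requested: {Ground, Floor1}.
States satisfying requested: {DoorClosed, Floor2, DoorOpen}.
States satisfying E[¬alarm ∧ ¬requested U requested]: {Ground, Floor1, DoorClosed, Floor2, DoorOpen}.
States satisfying EF ¬requested: {Ground, Floor1, DoorClosed, Floor2, DoorOpen}.
States satisfying AG EF ¬requested: {Ground, Floor1, DoorClosed, Floor2, DoorOpen}.
States satisfying E[¬alarm ∧ ¬requested U requested] ∨ AG EF ¬requested: {Ground, Floor1, DoorClosed, Floor2, DoorOpen}.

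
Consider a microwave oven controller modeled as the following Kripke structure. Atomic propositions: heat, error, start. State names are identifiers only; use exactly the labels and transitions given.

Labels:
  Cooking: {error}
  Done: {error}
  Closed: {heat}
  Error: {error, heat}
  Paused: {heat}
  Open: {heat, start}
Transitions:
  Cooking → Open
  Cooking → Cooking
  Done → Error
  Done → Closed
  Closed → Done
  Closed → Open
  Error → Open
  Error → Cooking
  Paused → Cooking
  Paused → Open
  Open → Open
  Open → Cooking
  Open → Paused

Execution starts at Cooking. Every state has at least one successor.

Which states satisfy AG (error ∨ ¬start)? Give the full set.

States satisfying error ∨ ¬start: {Cooking, Done, Closed, Error, Paused}.
States satisfying AG (error ∨ ¬start): ∅.

none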